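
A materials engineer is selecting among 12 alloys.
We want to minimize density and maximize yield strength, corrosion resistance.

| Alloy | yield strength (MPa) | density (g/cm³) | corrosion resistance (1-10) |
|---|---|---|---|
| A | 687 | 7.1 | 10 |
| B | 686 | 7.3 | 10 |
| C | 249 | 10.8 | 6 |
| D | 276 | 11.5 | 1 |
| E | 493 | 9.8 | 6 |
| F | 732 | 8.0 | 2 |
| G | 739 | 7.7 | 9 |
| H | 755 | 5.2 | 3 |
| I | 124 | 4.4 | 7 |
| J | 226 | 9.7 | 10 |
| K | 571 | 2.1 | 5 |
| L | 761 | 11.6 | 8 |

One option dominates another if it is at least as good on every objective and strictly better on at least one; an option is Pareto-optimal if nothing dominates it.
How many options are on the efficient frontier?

6

A: not dominated.
B: dominated by A (yield strength 687≥686, density 7.1≤7.3, corrosion resistance 10≥10).
C: dominated by A (yield strength 687≥249, density 7.1≤10.8, corrosion resistance 10≥6).
D: dominated by A (yield strength 687≥276, density 7.1≤11.5, corrosion resistance 10≥1).
E: dominated by A (yield strength 687≥493, density 7.1≤9.8, corrosion resistance 10≥6).
F: dominated by G (yield strength 739≥732, density 7.7≤8.0, corrosion resistance 9≥2).
G: not dominated.
H: not dominated.
I: not dominated.
J: dominated by A (yield strength 687≥226, density 7.1≤9.7, corrosion resistance 10≥10).
K: not dominated (best density).
L: not dominated (best yield strength).
Pareto-optimal: A, G, H, I, K, L → 6.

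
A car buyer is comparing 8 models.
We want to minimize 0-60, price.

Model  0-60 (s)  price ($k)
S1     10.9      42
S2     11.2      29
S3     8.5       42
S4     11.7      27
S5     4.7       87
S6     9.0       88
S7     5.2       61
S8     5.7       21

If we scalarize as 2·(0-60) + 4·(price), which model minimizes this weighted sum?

S8

S1: 2·10.9 + 4·42 = 189.8
S2: 2·11.2 + 4·29 = 138.4
S3: 2·8.5 + 4·42 = 185.0
S4: 2·11.7 + 4·27 = 131.4
S5: 2·4.7 + 4·87 = 357.4
S6: 2·9.0 + 4·88 = 370.0
S7: 2·5.2 + 4·61 = 254.4
S8: 2·5.7 + 4·21 = 95.4
Lowest: S8 at 95.4.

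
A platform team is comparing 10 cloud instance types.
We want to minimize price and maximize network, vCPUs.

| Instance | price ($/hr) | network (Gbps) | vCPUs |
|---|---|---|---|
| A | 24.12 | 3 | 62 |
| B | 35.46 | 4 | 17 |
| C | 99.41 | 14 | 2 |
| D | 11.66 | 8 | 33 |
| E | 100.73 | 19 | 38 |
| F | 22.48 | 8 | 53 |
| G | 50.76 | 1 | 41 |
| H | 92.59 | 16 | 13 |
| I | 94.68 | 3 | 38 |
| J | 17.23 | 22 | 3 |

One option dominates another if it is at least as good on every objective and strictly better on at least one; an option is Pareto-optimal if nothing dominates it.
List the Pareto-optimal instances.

A, D, E, F, H, J

A: not dominated (best vCPUs).
B: dominated by D (price 11.66≤35.46, network 8≥4, vCPUs 33≥17).
C: dominated by H (price 92.59≤99.41, network 16≥14, vCPUs 13≥2).
D: not dominated (best price).
E: not dominated.
F: not dominated.
G: dominated by A (price 24.12≤50.76, network 3≥1, vCPUs 62≥41).
H: not dominated.
I: dominated by A (price 24.12≤94.68, network 3≥3, vCPUs 62≥38).
J: not dominated (best network).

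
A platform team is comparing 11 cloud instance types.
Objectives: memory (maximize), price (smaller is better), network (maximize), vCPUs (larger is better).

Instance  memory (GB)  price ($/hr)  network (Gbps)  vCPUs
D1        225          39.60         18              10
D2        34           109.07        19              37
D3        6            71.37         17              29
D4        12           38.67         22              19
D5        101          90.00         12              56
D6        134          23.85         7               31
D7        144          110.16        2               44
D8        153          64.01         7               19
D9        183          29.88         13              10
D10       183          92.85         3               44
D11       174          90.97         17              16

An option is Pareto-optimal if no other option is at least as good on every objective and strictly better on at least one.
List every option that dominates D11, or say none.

D1: worse on vCPUs (10 vs 16).
D2: worse on memory (34 vs 174).
D3: worse on memory (6 vs 174).
D4: worse on memory (12 vs 174).
D5: worse on memory (101 vs 174).
D6: worse on memory (134 vs 174).
D7: worse on memory (144 vs 174).
D8: worse on memory (153 vs 174).
D9: worse on network (13 vs 17).
D10: worse on price (92.85 vs 90.97).
No option dominates D11.

none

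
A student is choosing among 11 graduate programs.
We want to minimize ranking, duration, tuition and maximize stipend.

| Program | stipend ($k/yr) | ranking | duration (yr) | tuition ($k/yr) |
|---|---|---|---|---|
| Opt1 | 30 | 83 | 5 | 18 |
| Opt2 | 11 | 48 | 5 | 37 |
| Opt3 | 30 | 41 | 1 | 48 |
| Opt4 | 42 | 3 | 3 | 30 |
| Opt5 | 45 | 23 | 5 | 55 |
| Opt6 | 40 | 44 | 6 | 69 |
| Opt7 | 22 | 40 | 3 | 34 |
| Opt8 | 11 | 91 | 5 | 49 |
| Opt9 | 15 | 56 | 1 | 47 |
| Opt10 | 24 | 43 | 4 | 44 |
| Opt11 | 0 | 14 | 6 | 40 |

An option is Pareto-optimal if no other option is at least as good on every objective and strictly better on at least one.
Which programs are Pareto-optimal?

Opt1: not dominated (best tuition).
Opt2: dominated by Opt4 (stipend 42≥11, ranking 3≤48, duration 3≤5, tuition 30≤37).
Opt3: not dominated.
Opt4: not dominated (best ranking).
Opt5: not dominated (best stipend).
Opt6: dominated by Opt4 (stipend 42≥40, ranking 3≤44, duration 3≤6, tuition 30≤69).
Opt7: dominated by Opt4 (stipend 42≥22, ranking 3≤40, duration 3≤3, tuition 30≤34).
Opt8: dominated by Opt1 (stipend 30≥11, ranking 83≤91, duration 5≤5, tuition 18≤49).
Opt9: not dominated.
Opt10: dominated by Opt4 (stipend 42≥24, ranking 3≤43, duration 3≤4, tuition 30≤44).
Opt11: dominated by Opt4 (stipend 42≥0, ranking 3≤14, duration 3≤6, tuition 30≤40).

Opt1, Opt3, Opt4, Opt5, Opt9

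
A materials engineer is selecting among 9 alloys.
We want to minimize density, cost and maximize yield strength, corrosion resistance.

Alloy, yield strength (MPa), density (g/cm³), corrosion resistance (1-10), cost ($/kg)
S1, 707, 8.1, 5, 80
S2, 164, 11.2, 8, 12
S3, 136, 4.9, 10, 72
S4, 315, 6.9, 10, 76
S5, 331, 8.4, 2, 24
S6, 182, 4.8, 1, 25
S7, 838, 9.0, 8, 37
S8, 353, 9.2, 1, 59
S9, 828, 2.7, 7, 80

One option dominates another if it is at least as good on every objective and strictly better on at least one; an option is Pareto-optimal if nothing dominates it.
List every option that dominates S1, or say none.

S9

S9: yield strength 828≥707, density 2.7≤8.1, corrosion resistance 7≥5, cost 80≤80 — dominates S1.
Others (S2, S3, S4, S5, S6, S7, S8) are each worse than S1 on at least one objective.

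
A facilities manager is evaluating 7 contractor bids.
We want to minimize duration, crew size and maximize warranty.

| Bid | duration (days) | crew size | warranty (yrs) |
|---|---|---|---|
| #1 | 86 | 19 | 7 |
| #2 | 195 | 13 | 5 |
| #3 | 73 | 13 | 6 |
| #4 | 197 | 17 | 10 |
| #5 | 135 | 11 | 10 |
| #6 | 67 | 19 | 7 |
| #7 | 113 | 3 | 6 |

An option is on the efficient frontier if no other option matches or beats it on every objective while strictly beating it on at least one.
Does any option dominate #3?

#1: worse on duration (86 vs 73).
#2: worse on duration (195 vs 73).
#4: worse on duration (197 vs 73).
#5: worse on duration (135 vs 73).
#6: worse on crew size (19 vs 13).
#7: worse on duration (113 vs 73).
No option is at least as good as #3 on every objective and strictly better on one.

No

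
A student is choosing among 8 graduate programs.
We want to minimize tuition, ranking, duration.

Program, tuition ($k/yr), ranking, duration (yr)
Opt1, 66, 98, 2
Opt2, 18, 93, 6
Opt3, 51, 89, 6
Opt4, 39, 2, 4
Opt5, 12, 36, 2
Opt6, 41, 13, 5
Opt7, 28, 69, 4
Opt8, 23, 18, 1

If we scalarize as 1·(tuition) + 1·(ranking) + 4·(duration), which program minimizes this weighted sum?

Opt1: 1·66 + 1·98 + 4·2 = 172
Opt2: 1·18 + 1·93 + 4·6 = 135
Opt3: 1·51 + 1·89 + 4·6 = 164
Opt4: 1·39 + 1·2 + 4·4 = 57
Opt5: 1·12 + 1·36 + 4·2 = 56
Opt6: 1·41 + 1·13 + 4·5 = 74
Opt7: 1·28 + 1·69 + 4·4 = 113
Opt8: 1·23 + 1·18 + 4·1 = 45
Lowest: Opt8 at 45.

Opt8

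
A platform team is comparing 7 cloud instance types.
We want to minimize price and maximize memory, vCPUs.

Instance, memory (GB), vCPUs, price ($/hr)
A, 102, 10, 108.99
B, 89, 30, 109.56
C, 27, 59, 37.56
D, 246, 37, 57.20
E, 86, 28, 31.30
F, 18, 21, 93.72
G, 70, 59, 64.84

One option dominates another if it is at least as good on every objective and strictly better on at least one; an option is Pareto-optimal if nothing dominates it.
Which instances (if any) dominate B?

D: memory 246≥89, vCPUs 37≥30, price 57.20≤109.56 — dominates B.
Others (A, C, E, F, G) are each worse than B on at least one objective.

D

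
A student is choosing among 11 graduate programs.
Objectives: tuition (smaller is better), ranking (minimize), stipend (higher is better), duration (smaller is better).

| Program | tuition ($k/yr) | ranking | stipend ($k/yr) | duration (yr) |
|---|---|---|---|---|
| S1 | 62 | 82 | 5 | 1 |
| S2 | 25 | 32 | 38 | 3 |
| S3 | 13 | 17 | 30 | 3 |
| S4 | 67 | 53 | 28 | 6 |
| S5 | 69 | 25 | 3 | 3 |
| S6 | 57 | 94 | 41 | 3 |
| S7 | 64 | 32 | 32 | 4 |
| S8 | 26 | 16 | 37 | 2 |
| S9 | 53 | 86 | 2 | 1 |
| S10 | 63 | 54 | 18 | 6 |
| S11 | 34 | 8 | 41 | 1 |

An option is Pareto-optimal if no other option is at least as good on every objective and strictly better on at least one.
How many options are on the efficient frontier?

S1: dominated by S11 (tuition 34≤62, ranking 8≤82, stipend 41≥5, duration 1≤1).
S2: not dominated.
S3: not dominated (best tuition).
S4: dominated by S2 (tuition 25≤67, ranking 32≤53, stipend 38≥28, duration 3≤6).
S5: dominated by S3 (tuition 13≤69, ranking 17≤25, stipend 30≥3, duration 3≤3).
S6: dominated by S11 (tuition 34≤57, ranking 8≤94, stipend 41≥41, duration 1≤3).
S7: dominated by S2 (tuition 25≤64, ranking 32≤32, stipend 38≥32, duration 3≤4).
S8: not dominated.
S9: dominated by S11 (tuition 34≤53, ranking 8≤86, stipend 41≥2, duration 1≤1).
S10: dominated by S2 (tuition 25≤63, ranking 32≤54, stipend 38≥18, duration 3≤6).
S11: not dominated (best ranking).
Pareto-optimal: S2, S3, S8, S11 → 4.

4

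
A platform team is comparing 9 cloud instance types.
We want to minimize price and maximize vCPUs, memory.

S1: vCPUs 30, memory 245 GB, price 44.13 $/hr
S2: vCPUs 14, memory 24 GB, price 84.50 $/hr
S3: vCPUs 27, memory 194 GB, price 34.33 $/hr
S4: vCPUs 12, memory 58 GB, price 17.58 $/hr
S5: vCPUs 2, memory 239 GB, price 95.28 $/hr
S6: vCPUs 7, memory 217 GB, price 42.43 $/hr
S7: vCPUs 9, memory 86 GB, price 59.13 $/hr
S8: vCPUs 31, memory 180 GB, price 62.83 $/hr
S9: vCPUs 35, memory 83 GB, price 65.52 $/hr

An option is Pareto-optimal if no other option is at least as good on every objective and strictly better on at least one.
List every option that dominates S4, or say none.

S1: worse on price (44.13 vs 17.58).
S2: worse on memory (24 vs 58).
S3: worse on price (34.33 vs 17.58).
S5: worse on vCPUs (2 vs 12).
S6: worse on vCPUs (7 vs 12).
S7: worse on vCPUs (9 vs 12).
S8: worse on price (62.83 vs 17.58).
S9: worse on price (65.52 vs 17.58).
No option dominates S4.

none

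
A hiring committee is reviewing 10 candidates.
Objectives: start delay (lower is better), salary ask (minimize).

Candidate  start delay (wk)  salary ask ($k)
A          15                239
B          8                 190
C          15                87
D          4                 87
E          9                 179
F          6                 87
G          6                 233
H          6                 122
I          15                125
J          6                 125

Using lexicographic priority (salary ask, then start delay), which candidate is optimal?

First minimize salary ask: best is 87, kept {C, D, F}.
Then minimize start delay: best is 4, kept {D}.

D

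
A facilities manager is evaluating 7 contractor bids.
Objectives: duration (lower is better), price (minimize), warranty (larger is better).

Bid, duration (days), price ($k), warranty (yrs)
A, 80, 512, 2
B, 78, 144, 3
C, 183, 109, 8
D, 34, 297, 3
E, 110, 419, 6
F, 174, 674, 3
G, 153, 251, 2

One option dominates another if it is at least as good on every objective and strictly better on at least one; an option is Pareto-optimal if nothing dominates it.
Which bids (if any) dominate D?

none

A: worse on duration (80 vs 34).
B: worse on duration (78 vs 34).
C: worse on duration (183 vs 34).
E: worse on duration (110 vs 34).
F: worse on duration (174 vs 34).
G: worse on duration (153 vs 34).
No option dominates D.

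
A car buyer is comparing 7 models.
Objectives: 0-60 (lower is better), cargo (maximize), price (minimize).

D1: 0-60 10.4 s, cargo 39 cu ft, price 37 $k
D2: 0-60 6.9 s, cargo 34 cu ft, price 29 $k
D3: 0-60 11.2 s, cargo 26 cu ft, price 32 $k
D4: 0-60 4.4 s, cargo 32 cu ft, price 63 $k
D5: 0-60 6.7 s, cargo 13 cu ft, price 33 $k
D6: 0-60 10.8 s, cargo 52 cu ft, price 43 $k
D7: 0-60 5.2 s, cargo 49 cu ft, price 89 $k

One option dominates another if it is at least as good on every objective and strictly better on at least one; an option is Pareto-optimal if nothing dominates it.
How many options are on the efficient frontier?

D1: not dominated.
D2: not dominated (best price).
D3: dominated by D2 (0-60 6.9≤11.2, cargo 34≥26, price 29≤32).
D4: not dominated (best 0-60).
D5: not dominated.
D6: not dominated (best cargo).
D7: not dominated.
Pareto-optimal: D1, D2, D4, D5, D6, D7 → 6.

6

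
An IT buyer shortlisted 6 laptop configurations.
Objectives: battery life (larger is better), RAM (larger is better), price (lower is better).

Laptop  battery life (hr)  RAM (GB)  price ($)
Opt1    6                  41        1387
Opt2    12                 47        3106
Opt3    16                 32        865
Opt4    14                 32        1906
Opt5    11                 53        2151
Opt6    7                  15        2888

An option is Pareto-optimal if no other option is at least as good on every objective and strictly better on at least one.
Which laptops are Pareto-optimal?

Opt1, Opt2, Opt3, Opt5

Opt1: not dominated.
Opt2: not dominated.
Opt3: not dominated (best battery life).
Opt4: dominated by Opt3 (battery life 16≥14, RAM 32≥32, price 865≤1906).
Opt5: not dominated (best RAM).
Opt6: dominated by Opt3 (battery life 16≥7, RAM 32≥15, price 865≤2888).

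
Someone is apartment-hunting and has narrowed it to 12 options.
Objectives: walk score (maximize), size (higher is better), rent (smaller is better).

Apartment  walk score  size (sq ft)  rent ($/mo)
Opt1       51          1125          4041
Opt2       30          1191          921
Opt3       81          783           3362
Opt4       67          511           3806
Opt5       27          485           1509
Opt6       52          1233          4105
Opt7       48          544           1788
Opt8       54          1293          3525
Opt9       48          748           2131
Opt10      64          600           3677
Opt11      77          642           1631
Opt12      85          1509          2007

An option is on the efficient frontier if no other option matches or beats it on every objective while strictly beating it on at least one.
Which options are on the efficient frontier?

Opt2, Opt11, Opt12

Opt1: dominated by Opt8 (walk score 54≥51, size 1293≥1125, rent 3525≤4041).
Opt2: not dominated (best rent).
Opt3: dominated by Opt12 (walk score 85≥81, size 1509≥783, rent 2007≤3362).
Opt4: dominated by Opt3 (walk score 81≥67, size 783≥511, rent 3362≤3806).
Opt5: dominated by Opt2 (walk score 30≥27, size 1191≥485, rent 921≤1509).
Opt6: dominated by Opt8 (walk score 54≥52, size 1293≥1233, rent 3525≤4105).
Opt7: dominated by Opt11 (walk score 77≥48, size 642≥544, rent 1631≤1788).
Opt8: dominated by Opt12 (walk score 85≥54, size 1509≥1293, rent 2007≤3525).
Opt9: dominated by Opt12 (walk score 85≥48, size 1509≥748, rent 2007≤2131).
Opt10: dominated by Opt3 (walk score 81≥64, size 783≥600, rent 3362≤3677).
Opt11: not dominated.
Opt12: not dominated (best walk score).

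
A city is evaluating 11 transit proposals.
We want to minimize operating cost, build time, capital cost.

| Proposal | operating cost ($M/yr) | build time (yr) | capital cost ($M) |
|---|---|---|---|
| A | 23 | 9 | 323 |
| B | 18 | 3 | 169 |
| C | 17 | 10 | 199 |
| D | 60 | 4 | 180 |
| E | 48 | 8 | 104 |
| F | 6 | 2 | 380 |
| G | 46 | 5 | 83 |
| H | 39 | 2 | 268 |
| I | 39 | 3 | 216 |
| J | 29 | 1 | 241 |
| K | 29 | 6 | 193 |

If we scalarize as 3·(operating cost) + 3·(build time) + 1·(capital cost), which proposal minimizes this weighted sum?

A: 3·23 + 3·9 + 1·323 = 419
B: 3·18 + 3·3 + 1·169 = 232
C: 3·17 + 3·10 + 1·199 = 280
D: 3·60 + 3·4 + 1·180 = 372
E: 3·48 + 3·8 + 1·104 = 272
F: 3·6 + 3·2 + 1·380 = 404
G: 3·46 + 3·5 + 1·83 = 236
H: 3·39 + 3·2 + 1·268 = 391
I: 3·39 + 3·3 + 1·216 = 342
J: 3·29 + 3·1 + 1·241 = 331
K: 3·29 + 3·6 + 1·193 = 298
Lowest: B at 232.

B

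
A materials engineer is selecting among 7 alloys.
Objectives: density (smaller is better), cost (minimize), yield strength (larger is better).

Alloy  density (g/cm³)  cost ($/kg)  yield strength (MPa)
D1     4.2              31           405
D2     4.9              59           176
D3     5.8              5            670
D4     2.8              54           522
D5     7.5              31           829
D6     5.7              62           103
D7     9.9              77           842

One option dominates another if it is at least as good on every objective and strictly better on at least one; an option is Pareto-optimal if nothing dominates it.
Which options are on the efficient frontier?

D1: not dominated.
D2: dominated by D1 (density 4.2≤4.9, cost 31≤59, yield strength 405≥176).
D3: not dominated (best cost).
D4: not dominated (best density).
D5: not dominated.
D6: dominated by D1 (density 4.2≤5.7, cost 31≤62, yield strength 405≥103).
D7: not dominated (best yield strength).

D1, D3, D4, D5, D7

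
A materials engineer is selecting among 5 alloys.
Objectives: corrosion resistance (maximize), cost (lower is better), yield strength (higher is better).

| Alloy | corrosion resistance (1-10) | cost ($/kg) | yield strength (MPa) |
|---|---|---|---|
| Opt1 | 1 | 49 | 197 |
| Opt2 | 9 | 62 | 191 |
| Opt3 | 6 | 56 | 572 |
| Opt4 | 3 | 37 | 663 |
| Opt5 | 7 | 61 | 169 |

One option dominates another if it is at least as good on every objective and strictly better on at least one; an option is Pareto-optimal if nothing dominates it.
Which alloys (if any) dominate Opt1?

Opt4: corrosion resistance 3≥1, cost 37≤49, yield strength 663≥197 — dominates Opt1.
Others (Opt2, Opt3, Opt5) are each worse than Opt1 on at least one objective.

Opt4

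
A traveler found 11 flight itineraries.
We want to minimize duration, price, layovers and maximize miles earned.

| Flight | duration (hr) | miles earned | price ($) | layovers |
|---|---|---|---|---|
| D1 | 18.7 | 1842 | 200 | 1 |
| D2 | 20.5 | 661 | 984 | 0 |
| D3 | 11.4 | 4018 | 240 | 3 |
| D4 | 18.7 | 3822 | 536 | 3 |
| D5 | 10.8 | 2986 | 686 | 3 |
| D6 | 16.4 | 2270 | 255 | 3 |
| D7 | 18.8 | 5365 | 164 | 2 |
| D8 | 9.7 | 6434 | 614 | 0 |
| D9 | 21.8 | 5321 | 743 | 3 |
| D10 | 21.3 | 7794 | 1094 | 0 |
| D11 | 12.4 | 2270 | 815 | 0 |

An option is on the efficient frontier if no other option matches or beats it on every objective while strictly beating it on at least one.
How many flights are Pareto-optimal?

5

D1: not dominated.
D2: dominated by D8 (duration 9.7≤20.5, miles earned 6434≥661, price 614≤984, layovers 0≤0).
D3: not dominated.
D4: dominated by D3 (duration 11.4≤18.7, miles earned 4018≥3822, price 240≤536, layovers 3≤3).
D5: dominated by D8 (duration 9.7≤10.8, miles earned 6434≥2986, price 614≤686, layovers 0≤3).
D6: dominated by D3 (duration 11.4≤16.4, miles earned 4018≥2270, price 240≤255, layovers 3≤3).
D7: not dominated (best price).
D8: not dominated (best duration).
D9: dominated by D7 (duration 18.8≤21.8, miles earned 5365≥5321, price 164≤743, layovers 2≤3).
D10: not dominated (best miles earned).
D11: dominated by D8 (duration 9.7≤12.4, miles earned 6434≥2270, price 614≤815, layovers 0≤0).
Pareto-optimal: D1, D3, D7, D8, D10 → 5.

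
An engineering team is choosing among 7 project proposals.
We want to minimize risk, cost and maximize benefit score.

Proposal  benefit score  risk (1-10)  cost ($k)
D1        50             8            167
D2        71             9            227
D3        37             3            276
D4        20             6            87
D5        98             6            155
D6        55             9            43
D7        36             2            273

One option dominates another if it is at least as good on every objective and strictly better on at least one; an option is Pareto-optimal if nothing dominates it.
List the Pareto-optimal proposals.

D3, D4, D5, D6, D7

D1: dominated by D5 (benefit score 98≥50, risk 6≤8, cost 155≤167).
D2: dominated by D5 (benefit score 98≥71, risk 6≤9, cost 155≤227).
D3: not dominated.
D4: not dominated.
D5: not dominated (best benefit score).
D6: not dominated (best cost).
D7: not dominated (best risk).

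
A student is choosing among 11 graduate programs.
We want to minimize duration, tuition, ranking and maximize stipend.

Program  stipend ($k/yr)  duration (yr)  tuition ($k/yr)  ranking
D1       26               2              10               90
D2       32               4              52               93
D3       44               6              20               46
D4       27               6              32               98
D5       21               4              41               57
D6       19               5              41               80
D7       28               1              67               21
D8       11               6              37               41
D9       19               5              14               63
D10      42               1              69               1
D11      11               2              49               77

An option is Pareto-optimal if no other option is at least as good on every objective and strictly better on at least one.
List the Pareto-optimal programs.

D1: not dominated (best tuition).
D2: not dominated.
D3: not dominated (best stipend).
D4: dominated by D3 (stipend 44≥27, duration 6≤6, tuition 20≤32, ranking 46≤98).
D5: not dominated.
D6: dominated by D5 (stipend 21≥19, duration 4≤5, tuition 41≤41, ranking 57≤80).
D7: not dominated.
D8: not dominated.
D9: not dominated.
D10: not dominated (best ranking).
D11: not dominated.

D1, D2, D3, D5, D7, D8, D9, D10, D11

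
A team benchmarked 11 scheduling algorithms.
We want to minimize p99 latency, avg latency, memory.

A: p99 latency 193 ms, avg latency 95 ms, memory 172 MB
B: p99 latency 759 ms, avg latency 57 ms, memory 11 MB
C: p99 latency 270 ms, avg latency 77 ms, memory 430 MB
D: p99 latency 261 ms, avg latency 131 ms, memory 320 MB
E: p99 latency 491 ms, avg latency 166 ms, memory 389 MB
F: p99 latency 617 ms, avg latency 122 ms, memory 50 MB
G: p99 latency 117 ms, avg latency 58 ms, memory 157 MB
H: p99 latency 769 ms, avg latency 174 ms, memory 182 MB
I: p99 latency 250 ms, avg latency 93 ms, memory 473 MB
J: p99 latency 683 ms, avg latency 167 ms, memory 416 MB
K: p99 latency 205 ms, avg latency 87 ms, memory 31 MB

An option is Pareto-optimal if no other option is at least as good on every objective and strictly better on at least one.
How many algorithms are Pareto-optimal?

3

A: dominated by G (p99 latency 117≤193, avg latency 58≤95, memory 157≤172).
B: not dominated (best avg latency).
C: dominated by G (p99 latency 117≤270, avg latency 58≤77, memory 157≤430).
D: dominated by A (p99 latency 193≤261, avg latency 95≤131, memory 172≤320).
E: dominated by A (p99 latency 193≤491, avg latency 95≤166, memory 172≤389).
F: dominated by K (p99 latency 205≤617, avg latency 87≤122, memory 31≤50).
G: not dominated (best p99 latency).
H: dominated by A (p99 latency 193≤769, avg latency 95≤174, memory 172≤182).
I: dominated by G (p99 latency 117≤250, avg latency 58≤93, memory 157≤473).
J: dominated by A (p99 latency 193≤683, avg latency 95≤167, memory 172≤416).
K: not dominated.
Pareto-optimal: B, G, K → 3.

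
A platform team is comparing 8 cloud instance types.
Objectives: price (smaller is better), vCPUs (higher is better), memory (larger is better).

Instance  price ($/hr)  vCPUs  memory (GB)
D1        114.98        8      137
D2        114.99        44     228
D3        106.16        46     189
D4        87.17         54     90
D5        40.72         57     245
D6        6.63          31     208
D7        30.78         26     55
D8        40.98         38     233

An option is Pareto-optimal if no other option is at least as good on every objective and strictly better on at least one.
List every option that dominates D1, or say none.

D3, D5, D6, D8

D3: price 106.16≤114.98, vCPUs 46≥8, memory 189≥137 — dominates D1.
D5: price 40.72≤114.98, vCPUs 57≥8, memory 245≥137 — dominates D1.
D6: price 6.63≤114.98, vCPUs 31≥8, memory 208≥137 — dominates D1.
D8: price 40.98≤114.98, vCPUs 38≥8, memory 233≥137 — dominates D1.
Others (D2, D4, D7) are each worse than D1 on at least one objective.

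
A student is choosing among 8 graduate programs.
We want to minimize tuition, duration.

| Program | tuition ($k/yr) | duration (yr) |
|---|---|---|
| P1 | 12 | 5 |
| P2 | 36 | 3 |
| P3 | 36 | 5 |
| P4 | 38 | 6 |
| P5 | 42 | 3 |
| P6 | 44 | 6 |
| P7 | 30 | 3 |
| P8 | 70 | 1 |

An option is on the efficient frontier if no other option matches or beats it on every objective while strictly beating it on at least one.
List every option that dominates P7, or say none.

none

P1: worse on duration (5 vs 3).
P2: worse on tuition (36 vs 30).
P3: worse on tuition (36 vs 30).
P4: worse on tuition (38 vs 30).
P5: worse on tuition (42 vs 30).
P6: worse on tuition (44 vs 30).
P8: worse on tuition (70 vs 30).
No option dominates P7.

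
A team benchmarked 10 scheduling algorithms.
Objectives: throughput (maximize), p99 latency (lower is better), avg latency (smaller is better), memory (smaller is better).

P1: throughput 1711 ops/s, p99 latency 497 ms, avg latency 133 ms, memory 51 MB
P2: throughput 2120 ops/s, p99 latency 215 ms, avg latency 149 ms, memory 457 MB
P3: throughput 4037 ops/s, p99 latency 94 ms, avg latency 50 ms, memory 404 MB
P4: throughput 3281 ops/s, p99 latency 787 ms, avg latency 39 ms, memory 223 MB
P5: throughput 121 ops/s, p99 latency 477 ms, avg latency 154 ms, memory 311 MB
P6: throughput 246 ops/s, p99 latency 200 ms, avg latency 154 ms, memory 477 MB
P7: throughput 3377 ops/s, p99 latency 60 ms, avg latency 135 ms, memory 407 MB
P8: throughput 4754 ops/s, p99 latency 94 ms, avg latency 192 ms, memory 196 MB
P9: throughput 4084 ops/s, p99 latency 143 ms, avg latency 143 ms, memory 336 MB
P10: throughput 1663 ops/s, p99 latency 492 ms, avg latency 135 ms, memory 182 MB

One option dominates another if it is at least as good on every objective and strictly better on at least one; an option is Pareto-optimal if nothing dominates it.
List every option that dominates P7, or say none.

none

P1: worse on throughput (1711 vs 3377).
P2: worse on throughput (2120 vs 3377).
P3: worse on p99 latency (94 vs 60).
P4: worse on throughput (3281 vs 3377).
P5: worse on throughput (121 vs 3377).
P6: worse on throughput (246 vs 3377).
P8: worse on p99 latency (94 vs 60).
P9: worse on p99 latency (143 vs 60).
P10: worse on throughput (1663 vs 3377).
No option dominates P7.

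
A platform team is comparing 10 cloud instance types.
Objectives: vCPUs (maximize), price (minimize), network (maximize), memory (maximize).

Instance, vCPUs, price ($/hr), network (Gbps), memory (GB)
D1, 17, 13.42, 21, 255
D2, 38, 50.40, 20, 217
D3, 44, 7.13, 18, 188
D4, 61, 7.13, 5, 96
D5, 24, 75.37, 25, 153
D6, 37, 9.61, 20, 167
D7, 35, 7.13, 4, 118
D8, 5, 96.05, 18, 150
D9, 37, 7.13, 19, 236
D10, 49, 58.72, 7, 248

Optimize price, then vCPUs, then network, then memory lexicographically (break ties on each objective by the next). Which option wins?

D4

First minimize price: best is 7.13, kept {D3, D4, D7, D9}.
Then maximize vCPUs: best is 61, kept {D4}.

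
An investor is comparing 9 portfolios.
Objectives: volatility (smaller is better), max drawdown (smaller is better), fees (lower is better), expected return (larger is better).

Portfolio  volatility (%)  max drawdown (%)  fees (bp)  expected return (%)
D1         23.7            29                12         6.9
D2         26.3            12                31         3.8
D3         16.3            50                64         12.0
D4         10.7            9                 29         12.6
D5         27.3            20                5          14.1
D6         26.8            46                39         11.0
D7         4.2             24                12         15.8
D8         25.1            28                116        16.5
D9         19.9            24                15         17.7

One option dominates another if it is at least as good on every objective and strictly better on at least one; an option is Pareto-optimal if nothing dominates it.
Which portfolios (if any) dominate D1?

D7

D7: volatility 4.2≤23.7, max drawdown 24≤29, fees 12≤12, expected return 15.8≥6.9 — dominates D1.
Others (D2, D3, D4, D5, D6, D8, D9) are each worse than D1 on at least one objective.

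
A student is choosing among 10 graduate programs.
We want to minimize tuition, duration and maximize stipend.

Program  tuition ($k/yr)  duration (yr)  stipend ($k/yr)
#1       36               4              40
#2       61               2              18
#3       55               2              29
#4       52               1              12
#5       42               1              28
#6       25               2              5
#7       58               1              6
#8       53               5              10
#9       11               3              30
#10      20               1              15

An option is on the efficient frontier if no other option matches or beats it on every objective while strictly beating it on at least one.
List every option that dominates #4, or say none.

#5, #10

#5: tuition 42≤52, duration 1≤1, stipend 28≥12 — dominates #4.
#10: tuition 20≤52, duration 1≤1, stipend 15≥12 — dominates #4.
Others (#1, #2, #3, #6, #7, #8, #9) are each worse than #4 on at least one objective.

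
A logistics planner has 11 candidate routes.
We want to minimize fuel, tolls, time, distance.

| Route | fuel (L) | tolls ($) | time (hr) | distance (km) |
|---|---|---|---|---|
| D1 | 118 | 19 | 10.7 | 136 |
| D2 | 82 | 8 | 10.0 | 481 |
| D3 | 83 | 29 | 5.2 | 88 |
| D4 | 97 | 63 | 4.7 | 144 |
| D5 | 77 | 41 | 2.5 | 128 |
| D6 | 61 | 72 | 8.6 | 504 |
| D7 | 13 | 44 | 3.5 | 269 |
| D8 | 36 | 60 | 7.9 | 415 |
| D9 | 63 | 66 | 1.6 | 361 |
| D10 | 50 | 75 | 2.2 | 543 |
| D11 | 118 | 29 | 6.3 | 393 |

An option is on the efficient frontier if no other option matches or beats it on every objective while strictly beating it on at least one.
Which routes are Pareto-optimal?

D1, D2, D3, D5, D7, D9, D10

D1: not dominated.
D2: not dominated (best tolls).
D3: not dominated (best distance).
D4: dominated by D5 (fuel 77≤97, tolls 41≤63, time 2.5≤4.7, distance 128≤144).
D5: not dominated.
D6: dominated by D7 (fuel 13≤61, tolls 44≤72, time 3.5≤8.6, distance 269≤504).
D7: not dominated (best fuel).
D8: dominated by D7 (fuel 13≤36, tolls 44≤60, time 3.5≤7.9, distance 269≤415).
D9: not dominated (best time).
D10: not dominated.
D11: dominated by D3 (fuel 83≤118, tolls 29≤29, time 5.2≤6.3, distance 88≤393).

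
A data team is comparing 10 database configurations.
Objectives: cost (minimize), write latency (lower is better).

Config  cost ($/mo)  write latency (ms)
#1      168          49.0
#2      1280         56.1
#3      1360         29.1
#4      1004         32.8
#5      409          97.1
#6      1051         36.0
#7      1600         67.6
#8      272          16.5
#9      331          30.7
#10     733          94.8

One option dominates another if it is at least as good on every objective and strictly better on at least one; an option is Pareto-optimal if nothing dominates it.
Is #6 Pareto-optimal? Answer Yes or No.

No

#4 vs #6: cost 1004≤1051, write latency 32.8≤36.0 — #4 is at least as good on every objective and strictly better on at least one, so #4 dominates #6.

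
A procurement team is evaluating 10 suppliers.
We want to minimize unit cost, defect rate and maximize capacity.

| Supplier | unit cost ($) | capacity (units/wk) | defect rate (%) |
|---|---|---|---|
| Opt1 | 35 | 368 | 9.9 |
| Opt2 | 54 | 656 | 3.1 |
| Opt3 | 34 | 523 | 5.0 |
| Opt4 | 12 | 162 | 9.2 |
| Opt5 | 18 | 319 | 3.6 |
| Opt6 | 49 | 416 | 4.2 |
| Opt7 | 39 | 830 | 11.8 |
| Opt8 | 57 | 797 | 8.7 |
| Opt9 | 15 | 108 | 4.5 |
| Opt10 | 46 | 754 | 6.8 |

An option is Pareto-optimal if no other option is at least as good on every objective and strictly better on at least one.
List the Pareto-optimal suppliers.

Opt2, Opt3, Opt4, Opt5, Opt6, Opt7, Opt8, Opt9, Opt10

Opt1: dominated by Opt3 (unit cost 34≤35, capacity 523≥368, defect rate 5.0≤9.9).
Opt2: not dominated (best defect rate).
Opt3: not dominated.
Opt4: not dominated (best unit cost).
Opt5: not dominated.
Opt6: not dominated.
Opt7: not dominated (best capacity).
Opt8: not dominated.
Opt9: not dominated.
Opt10: not dominated.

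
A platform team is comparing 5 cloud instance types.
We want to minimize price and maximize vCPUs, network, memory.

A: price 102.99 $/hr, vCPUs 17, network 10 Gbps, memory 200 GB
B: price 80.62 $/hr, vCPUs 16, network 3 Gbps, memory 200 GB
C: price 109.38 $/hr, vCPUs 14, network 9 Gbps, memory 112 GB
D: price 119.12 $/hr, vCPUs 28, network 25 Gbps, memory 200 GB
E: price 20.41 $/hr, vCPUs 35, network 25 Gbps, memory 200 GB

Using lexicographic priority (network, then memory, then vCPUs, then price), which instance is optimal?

First maximize network: best is 25, kept {D, E}.
Then maximize memory: best is 200, kept {D, E}.
Then maximize vCPUs: best is 35, kept {E}.

E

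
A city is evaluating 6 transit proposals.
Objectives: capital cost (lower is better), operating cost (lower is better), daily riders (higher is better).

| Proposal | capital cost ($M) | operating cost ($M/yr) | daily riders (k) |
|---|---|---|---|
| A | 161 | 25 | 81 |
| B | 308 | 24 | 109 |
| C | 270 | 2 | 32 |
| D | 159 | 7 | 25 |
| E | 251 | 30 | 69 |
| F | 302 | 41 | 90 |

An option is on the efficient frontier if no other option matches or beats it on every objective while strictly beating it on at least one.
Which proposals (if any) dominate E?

A

A: capital cost 161≤251, operating cost 25≤30, daily riders 81≥69 — dominates E.
Others (B, C, D, F) are each worse than E on at least one objective.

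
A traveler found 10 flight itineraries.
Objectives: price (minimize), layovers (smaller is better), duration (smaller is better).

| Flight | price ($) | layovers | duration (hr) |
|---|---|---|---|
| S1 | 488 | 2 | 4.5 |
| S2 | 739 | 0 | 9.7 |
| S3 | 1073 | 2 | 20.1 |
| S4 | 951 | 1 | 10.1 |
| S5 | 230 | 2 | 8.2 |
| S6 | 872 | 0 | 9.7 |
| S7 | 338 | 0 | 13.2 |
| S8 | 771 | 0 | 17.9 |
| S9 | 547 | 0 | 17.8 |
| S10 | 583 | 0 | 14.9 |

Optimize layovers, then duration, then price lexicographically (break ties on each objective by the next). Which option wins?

First minimize layovers: best is 0, kept {S2, S6, S7, S8, S9, S10}.
Then minimize duration: best is 9.7, kept {S2, S6}.
Then minimize price: best is 739, kept {S2}.

S2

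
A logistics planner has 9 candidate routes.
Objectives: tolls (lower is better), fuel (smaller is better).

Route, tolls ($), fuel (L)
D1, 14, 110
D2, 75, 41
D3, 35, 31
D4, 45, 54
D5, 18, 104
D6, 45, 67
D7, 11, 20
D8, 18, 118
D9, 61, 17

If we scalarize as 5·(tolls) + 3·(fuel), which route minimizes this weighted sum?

D7

D1: 5·14 + 3·110 = 400
D2: 5·75 + 3·41 = 498
D3: 5·35 + 3·31 = 268
D4: 5·45 + 3·54 = 387
D5: 5·18 + 3·104 = 402
D6: 5·45 + 3·67 = 426
D7: 5·11 + 3·20 = 115
D8: 5·18 + 3·118 = 444
D9: 5·61 + 3·17 = 356
Lowest: D7 at 115.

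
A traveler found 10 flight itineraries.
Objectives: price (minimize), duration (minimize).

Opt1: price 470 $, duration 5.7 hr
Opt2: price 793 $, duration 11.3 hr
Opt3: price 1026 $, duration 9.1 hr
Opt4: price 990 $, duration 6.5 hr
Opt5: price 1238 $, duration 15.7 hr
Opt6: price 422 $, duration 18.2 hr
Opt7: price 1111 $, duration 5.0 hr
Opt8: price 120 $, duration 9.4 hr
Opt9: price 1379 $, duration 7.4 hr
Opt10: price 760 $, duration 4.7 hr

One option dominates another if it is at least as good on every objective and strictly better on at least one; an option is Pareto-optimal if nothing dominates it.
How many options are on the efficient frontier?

3

Opt1: not dominated.
Opt2: dominated by Opt1 (price 470≤793, duration 5.7≤11.3).
Opt3: dominated by Opt1 (price 470≤1026, duration 5.7≤9.1).
Opt4: dominated by Opt1 (price 470≤990, duration 5.7≤6.5).
Opt5: dominated by Opt1 (price 470≤1238, duration 5.7≤15.7).
Opt6: dominated by Opt8 (price 120≤422, duration 9.4≤18.2).
Opt7: dominated by Opt10 (price 760≤1111, duration 4.7≤5.0).
Opt8: not dominated (best price).
Opt9: dominated by Opt1 (price 470≤1379, duration 5.7≤7.4).
Opt10: not dominated (best duration).
Pareto-optimal: Opt1, Opt8, Opt10 → 3.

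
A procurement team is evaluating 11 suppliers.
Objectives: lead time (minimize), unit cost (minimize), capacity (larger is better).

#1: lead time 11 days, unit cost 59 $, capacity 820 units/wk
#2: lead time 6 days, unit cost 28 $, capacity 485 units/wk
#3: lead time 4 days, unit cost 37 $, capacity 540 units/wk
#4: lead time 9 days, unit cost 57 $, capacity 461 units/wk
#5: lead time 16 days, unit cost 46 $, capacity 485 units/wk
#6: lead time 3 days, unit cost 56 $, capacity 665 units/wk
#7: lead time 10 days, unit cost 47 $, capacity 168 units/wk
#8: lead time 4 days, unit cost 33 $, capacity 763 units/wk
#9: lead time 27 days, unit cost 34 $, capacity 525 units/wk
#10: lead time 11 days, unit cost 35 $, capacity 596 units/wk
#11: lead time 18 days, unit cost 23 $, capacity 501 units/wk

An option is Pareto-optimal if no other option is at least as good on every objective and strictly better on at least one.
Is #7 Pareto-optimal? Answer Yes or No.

No

#2 vs #7: lead time 6≤10, unit cost 28≤47, capacity 485≥168 — #2 is at least as good on every objective and strictly better on at least one, so #2 dominates #7.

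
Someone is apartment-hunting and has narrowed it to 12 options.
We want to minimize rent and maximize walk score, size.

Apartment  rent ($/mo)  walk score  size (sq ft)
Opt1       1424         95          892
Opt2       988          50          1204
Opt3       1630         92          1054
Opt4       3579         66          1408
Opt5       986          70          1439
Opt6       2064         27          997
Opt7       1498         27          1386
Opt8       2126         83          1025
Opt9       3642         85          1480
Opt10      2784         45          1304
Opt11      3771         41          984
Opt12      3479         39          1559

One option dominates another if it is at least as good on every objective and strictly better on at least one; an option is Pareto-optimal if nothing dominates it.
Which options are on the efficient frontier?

Opt1: not dominated (best walk score).
Opt2: dominated by Opt5 (rent 986≤988, walk score 70≥50, size 1439≥1204).
Opt3: not dominated.
Opt4: dominated by Opt5 (rent 986≤3579, walk score 70≥66, size 1439≥1408).
Opt5: not dominated (best rent).
Opt6: dominated by Opt2 (rent 988≤2064, walk score 50≥27, size 1204≥997).
Opt7: dominated by Opt5 (rent 986≤1498, walk score 70≥27, size 1439≥1386).
Opt8: dominated by Opt3 (rent 1630≤2126, walk score 92≥83, size 1054≥1025).
Opt9: not dominated.
Opt10: dominated by Opt5 (rent 986≤2784, walk score 70≥45, size 1439≥1304).
Opt11: dominated by Opt2 (rent 988≤3771, walk score 50≥41, size 1204≥984).
Opt12: not dominated (best size).

Opt1, Opt3, Opt5, Opt9, Opt12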